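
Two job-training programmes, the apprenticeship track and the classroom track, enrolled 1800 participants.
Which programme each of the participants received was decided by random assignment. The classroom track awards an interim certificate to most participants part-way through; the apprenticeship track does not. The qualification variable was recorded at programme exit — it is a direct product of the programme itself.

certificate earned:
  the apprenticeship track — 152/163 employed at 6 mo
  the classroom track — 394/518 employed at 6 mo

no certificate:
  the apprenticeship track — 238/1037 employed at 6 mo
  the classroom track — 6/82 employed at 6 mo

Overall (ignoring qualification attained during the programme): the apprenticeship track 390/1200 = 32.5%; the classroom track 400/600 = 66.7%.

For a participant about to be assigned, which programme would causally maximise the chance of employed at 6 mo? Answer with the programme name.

Qualification attained during the programme lies on the pathway programme → qualification attained during the programme → outcome, so adjusting for it blocks the indirect effect. For the total causal effect of programme, use the unadjusted pooled rates.
Pooled: the apprenticeship track 32.5% vs the classroom track 66.7%; the classroom track is higher overall.

the classroom track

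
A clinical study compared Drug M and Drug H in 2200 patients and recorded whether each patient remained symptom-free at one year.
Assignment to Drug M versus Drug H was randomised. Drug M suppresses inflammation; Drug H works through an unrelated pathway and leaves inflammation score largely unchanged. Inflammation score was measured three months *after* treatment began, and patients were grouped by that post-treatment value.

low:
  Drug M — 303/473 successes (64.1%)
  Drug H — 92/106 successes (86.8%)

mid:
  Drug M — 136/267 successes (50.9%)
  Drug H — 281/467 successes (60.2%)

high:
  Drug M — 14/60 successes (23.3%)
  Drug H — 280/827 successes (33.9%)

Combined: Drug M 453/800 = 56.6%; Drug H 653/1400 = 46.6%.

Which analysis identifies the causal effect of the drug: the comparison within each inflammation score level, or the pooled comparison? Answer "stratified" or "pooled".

pooled

The stratified and pooled comparisons disagree (Drug H wins within each inflammation score; Drug M wins overall), so the answer turns on the causal role of inflammation score.
Because the drug influences inflammation score, inflammation score is a post-treatment mediator, not a confounder. Stratifying on it would bias the estimate; the causal effect is the crude pooled difference.
Pooled: Drug M 56.6% vs Drug H 46.6%; Drug M is higher overall.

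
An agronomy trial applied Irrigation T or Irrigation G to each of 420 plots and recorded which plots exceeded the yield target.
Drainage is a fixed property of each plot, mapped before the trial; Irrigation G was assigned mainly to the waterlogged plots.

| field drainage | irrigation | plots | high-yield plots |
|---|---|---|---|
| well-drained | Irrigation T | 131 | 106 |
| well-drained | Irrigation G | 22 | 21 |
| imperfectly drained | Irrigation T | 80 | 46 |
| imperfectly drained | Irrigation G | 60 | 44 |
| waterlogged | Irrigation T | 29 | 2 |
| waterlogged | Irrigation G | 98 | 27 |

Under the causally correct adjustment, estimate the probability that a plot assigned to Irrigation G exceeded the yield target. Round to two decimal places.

The field drainage-specific comparison favours Irrigation G throughout, but the pooled figures favour Irrigation T. The question is whether to condition on field drainage.
Nothing the irrigation does changes field drainage; the imbalance is an allocation artefact. With field drainage also predicting the outcome, the pooled figure is confounded, and the within-stratum comparison is the causal one.
Standardising Irrigation G to the population field drainage mix: 0.364·21/22 + 0.333·44/60 + 0.302·27/98 = 0.675.

0.68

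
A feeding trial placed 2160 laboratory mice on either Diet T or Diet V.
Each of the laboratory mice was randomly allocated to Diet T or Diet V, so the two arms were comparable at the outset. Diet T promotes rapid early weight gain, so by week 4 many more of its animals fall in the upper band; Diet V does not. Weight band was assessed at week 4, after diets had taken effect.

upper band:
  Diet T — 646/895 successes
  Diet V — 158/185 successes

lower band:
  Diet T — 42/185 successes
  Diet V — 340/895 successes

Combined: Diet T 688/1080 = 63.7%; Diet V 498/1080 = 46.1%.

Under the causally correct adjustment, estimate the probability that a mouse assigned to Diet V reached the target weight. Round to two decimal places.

0.46

Because the diet influences week-4 weight band, week-4 weight band is a post-treatment mediator, not a confounder. Stratifying on it would bias the estimate; the causal effect is the crude pooled difference.
So P(outcome | do(Diet V)) is just the pooled rate for Diet V: 498/1080 = 0.461.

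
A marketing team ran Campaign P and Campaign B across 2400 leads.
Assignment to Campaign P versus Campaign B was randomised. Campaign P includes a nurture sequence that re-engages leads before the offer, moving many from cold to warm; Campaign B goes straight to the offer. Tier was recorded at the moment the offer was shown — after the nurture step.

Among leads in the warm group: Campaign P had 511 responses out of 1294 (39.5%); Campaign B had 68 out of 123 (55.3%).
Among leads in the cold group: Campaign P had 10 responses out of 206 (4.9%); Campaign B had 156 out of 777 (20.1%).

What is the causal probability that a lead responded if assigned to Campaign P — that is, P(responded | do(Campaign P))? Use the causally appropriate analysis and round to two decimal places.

Engagement tier lies on the pathway campaign → engagement tier → outcome, so adjusting for it blocks the indirect effect. For the total causal effect of campaign, use the unadjusted pooled rates.
So P(outcome | do(Campaign P)) is just the pooled rate for Campaign P: 521/1500 = 0.347.

0.35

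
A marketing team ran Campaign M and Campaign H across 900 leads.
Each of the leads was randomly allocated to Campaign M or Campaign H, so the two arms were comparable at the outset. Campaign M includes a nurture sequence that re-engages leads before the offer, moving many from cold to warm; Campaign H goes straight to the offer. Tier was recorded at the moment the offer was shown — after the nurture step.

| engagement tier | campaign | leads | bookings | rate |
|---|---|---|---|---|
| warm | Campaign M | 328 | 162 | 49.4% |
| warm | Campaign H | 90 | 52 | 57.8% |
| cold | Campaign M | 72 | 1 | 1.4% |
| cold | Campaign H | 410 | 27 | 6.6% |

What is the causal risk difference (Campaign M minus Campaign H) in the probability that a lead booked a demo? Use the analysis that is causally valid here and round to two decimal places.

The stratified and pooled comparisons disagree (Campaign H wins within each engagement tier; Campaign M wins overall), so the answer turns on the causal role of engagement tier.
Engagement tier here is a post-treatment variable shaped by the campaign; conditioning on it would introduce bias rather than remove it. The overall comparison is the causal one.
The causal difference is the pooled difference: 0.407 − 0.158 = +0.249.

+0.25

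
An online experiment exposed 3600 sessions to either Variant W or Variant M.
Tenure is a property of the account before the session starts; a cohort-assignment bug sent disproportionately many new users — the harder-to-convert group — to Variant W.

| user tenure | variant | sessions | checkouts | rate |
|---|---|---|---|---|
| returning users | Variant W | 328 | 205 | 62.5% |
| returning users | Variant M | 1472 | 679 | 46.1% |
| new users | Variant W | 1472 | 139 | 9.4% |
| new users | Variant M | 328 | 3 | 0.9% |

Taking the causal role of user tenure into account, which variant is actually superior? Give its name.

User tenure satisfies the back-door criterion: it is not a descendant of the variant, and it blocks the spurious path from variant to outcome. Adjusting for it (i.e., using the within-user tenure rates) gives the causal effect.
Within each level — returning users: 62.5% vs 46.1%; new users: 9.4% vs 0.9% — Variant W is higher every time.

Variant W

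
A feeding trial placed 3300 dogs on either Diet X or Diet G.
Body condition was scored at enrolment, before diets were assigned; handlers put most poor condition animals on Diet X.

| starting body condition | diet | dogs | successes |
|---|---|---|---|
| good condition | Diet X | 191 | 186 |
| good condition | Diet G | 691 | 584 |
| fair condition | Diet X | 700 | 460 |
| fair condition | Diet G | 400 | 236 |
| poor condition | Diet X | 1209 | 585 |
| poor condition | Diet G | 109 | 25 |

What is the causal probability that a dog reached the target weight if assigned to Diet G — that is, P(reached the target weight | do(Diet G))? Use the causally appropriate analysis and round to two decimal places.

0.51

Nothing the diet does changes starting body condition; the imbalance is an allocation artefact. With starting body condition also predicting the outcome, the pooled figure is confounded, and the within-stratum comparison is the causal one.
Standardising Diet G to the population starting body condition mix: 0.267·584/691 + 0.333·236/400 + 0.399·25/109 = 0.514.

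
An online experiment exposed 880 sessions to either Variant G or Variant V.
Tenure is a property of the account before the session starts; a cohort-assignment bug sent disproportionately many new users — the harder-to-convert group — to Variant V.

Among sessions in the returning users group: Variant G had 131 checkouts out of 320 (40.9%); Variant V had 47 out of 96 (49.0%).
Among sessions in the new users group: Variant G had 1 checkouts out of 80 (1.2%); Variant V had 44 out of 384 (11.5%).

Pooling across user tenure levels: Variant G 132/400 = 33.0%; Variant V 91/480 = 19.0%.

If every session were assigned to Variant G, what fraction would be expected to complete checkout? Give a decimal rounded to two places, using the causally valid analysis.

User tenure differs across variants for reasons unrelated to any effect of the variant itself, and it separately predicts the outcome — a classic confounder. We must compare within user tenure levels.
Standardising Variant G to the population user tenure mix: 0.473·131/320 + 0.527·1/80 = 0.200.

0.20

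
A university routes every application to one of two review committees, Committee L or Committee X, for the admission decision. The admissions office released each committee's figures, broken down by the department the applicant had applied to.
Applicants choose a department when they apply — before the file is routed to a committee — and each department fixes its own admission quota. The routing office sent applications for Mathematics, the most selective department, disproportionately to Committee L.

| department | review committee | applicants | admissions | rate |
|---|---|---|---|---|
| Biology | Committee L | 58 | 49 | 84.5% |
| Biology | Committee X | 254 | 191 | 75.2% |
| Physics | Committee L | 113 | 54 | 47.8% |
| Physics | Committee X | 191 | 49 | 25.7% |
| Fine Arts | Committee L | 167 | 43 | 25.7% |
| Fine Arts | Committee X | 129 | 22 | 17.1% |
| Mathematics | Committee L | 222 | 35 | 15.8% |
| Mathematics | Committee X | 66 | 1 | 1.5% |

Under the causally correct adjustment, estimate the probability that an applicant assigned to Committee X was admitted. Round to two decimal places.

Nothing the review committee does changes department; the imbalance is an allocation artefact. With department also predicting the outcome, the pooled figure is confounded, and the within-stratum comparison is the causal one.
Standardising Committee X to the population department mix: 0.260·191/254 + 0.253·49/191 + 0.247·22/129 + 0.240·1/66 = 0.306.

0.31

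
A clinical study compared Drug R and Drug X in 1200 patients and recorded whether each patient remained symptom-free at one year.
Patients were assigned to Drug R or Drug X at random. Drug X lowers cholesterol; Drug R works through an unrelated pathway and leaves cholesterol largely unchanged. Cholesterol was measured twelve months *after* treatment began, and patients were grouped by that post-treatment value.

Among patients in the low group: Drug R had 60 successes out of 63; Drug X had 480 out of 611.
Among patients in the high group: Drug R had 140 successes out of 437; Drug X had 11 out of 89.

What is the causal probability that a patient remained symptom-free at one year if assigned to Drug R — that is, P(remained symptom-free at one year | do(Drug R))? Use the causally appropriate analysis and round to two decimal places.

Cholesterol here is a post-treatment variable shaped by the drug; conditioning on it would introduce bias rather than remove it. The overall comparison is the causal one.
So P(outcome | do(Drug R)) is just the pooled rate for Drug R: 200/500 = 0.400.

0.40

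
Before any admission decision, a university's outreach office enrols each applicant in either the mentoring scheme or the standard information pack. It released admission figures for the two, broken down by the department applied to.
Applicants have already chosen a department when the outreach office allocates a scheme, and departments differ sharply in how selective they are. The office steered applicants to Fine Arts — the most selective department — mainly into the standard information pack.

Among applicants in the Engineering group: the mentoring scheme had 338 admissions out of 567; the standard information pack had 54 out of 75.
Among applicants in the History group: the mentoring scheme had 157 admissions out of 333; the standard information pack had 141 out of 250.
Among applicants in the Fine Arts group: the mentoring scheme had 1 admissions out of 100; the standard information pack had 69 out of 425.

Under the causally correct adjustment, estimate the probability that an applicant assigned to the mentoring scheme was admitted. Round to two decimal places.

0.38

the standard information pack is higher inside every department stratum but the mentoring scheme is higher in aggregate. Whether to stratify depends on how department relates to the outreach scheme.
Department is set before the outreach scheme has any effect — it is not caused by the outreach scheme — and it independently drives the outcome. That makes it a confounder, so the causal comparison is within department levels.
Standardising the mentoring scheme to the population department mix: 0.367·338/567 + 0.333·157/333 + 0.300·1/100 = 0.379.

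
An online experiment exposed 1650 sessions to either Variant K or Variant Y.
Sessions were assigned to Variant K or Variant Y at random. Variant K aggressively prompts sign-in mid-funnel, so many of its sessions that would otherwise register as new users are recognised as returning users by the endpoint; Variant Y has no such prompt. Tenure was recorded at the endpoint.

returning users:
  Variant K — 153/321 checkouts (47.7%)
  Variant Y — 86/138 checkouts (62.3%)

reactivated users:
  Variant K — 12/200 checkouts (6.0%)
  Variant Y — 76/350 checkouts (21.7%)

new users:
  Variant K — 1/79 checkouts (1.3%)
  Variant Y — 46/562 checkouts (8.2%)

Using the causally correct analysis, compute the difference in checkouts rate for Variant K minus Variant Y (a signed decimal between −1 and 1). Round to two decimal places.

The stratified and pooled comparisons disagree (Variant Y wins within each user tenure; Variant K wins overall), so the answer turns on the causal role of user tenure.
User tenure lies on the pathway variant → user tenure → outcome, so adjusting for it blocks the indirect effect. For the total causal effect of variant, use the unadjusted pooled rates.
The causal difference is the pooled difference: 0.277 − 0.198 = +0.079.

+0.08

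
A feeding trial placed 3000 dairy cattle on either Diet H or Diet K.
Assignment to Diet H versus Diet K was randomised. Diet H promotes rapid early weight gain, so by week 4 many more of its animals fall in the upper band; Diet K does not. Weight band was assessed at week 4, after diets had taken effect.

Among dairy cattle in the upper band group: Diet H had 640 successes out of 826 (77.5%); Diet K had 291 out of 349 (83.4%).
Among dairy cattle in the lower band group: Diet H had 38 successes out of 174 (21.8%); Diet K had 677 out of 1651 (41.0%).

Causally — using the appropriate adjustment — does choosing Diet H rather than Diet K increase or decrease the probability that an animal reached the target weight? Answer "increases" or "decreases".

The stratified and pooled comparisons disagree (Diet K wins within each week-4 weight band; Diet H wins overall), so the answer turns on the causal role of week-4 weight band.
Stratifying would compare diets among dairy cattle the diets themselves sorted into week-4 weight band groups — a form of selection on an intermediate. The unconditioned pooled rates give the total causal effect.
Pooled: Diet H 67.8% vs Diet K 48.4%; Diet H is higher overall.

increases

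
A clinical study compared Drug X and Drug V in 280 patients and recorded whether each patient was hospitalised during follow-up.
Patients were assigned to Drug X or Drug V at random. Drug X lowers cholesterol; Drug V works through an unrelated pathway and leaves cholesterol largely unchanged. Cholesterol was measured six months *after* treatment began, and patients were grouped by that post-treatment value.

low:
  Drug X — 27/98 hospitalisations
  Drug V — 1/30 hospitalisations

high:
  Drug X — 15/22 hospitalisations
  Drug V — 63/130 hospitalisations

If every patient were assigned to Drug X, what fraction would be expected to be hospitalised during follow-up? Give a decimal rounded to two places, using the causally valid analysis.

0.35

The cholesterol-specific comparison favours Drug V throughout, but the pooled figures favour Drug X. The question is whether to condition on cholesterol.
Stratifying would compare drugs among patients the drugs themselves sorted into cholesterol groups — a form of selection on an intermediate. The unconditioned pooled rates give the total causal effect.
So P(outcome | do(Drug X)) is just the pooled rate for Drug X: 42/120 = 0.350.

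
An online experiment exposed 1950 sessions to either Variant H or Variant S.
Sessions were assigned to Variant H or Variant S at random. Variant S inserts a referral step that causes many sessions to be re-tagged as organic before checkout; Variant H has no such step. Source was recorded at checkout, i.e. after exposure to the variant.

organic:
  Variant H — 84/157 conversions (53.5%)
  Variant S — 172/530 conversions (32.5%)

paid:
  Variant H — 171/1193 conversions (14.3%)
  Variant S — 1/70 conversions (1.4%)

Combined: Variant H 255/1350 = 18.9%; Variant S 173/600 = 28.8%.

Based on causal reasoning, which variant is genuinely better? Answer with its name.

Variant H is higher inside every traffic source stratum but Variant S is higher in aggregate. Whether to stratify depends on how traffic source relates to the variant.
Because the variant influences traffic source, traffic source is a post-treatment mediator, not a confounder. Stratifying on it would bias the estimate; the causal effect is the crude pooled difference.
Pooled: Variant H 18.9% vs Variant S 28.8%; Variant S is higher overall.

Variant S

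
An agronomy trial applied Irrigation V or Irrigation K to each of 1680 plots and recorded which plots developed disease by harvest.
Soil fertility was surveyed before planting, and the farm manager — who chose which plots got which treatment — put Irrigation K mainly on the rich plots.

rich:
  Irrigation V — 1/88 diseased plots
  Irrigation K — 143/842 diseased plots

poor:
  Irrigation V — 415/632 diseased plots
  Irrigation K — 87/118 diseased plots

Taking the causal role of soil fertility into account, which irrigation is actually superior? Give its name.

Nothing the irrigation does changes soil fertility; the imbalance is an allocation artefact. With soil fertility also predicting the outcome, the pooled figure is confounded, and the within-stratum comparison is the causal one.
Within each level — rich: 1.1% vs 17.0%; poor: 65.7% vs 73.7% — Irrigation V is lower every time.

Irrigation V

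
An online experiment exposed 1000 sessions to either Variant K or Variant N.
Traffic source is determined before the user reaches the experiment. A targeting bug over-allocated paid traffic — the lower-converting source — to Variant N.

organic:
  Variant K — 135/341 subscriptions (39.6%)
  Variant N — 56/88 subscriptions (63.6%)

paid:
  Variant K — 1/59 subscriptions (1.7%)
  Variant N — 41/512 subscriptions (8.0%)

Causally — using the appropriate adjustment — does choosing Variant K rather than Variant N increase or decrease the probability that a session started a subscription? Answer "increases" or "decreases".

decreases

Variant N is higher inside every traffic source stratum but Variant K is higher in aggregate. Whether to stratify depends on how traffic source relates to the variant.
Here traffic source is a common cause — it drives both which variant a case falls under and the outcome. The crude comparison mixes populations; the stratum-specific rates are the causally relevant ones.
Within each level — organic: 39.6% vs 63.6%; paid: 1.7% vs 8.0% — Variant N is higher every time.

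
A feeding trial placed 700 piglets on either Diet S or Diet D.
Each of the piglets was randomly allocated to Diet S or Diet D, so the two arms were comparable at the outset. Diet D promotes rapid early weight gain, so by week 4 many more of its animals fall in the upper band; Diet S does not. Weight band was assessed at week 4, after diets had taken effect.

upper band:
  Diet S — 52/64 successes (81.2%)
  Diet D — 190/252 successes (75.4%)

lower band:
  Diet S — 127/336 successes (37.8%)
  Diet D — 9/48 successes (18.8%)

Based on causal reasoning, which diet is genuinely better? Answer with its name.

Because the diet influences week-4 weight band, week-4 weight band is a post-treatment mediator, not a confounder. Stratifying on it would bias the estimate; the causal effect is the crude pooled difference.
Pooled: Diet S 44.8% vs Diet D 66.3%; Diet D is higher overall.

Diet D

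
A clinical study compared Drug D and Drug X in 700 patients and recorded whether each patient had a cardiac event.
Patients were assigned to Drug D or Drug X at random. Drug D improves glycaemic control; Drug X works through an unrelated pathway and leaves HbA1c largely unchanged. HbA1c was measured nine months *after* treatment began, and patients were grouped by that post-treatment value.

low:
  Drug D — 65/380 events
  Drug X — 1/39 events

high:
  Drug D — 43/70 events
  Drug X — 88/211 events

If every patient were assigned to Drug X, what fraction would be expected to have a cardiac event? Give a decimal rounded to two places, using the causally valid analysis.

0.36

HbA1c is downstream of the drug. One should not condition on a consequence of treatment, so the overall rates are the right comparison.
So P(outcome | do(Drug X)) is just the pooled rate for Drug X: 89/250 = 0.356.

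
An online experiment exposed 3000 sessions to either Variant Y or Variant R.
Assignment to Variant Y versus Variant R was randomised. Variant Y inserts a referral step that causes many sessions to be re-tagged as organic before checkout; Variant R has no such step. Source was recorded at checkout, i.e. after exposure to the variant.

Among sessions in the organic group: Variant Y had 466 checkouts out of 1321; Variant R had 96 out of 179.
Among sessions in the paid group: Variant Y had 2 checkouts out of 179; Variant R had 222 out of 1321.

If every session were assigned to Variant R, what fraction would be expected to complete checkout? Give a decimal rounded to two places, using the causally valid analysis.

0.21

The traffic source-specific comparison favours Variant R throughout, but the pooled figures favour Variant Y. The question is whether to condition on traffic source.
Stratifying would compare variants among sessions the variants themselves sorted into traffic source groups — a form of selection on an intermediate. The unconditioned pooled rates give the total causal effect.
So P(outcome | do(Variant R)) is just the pooled rate for Variant R: 318/1500 = 0.212.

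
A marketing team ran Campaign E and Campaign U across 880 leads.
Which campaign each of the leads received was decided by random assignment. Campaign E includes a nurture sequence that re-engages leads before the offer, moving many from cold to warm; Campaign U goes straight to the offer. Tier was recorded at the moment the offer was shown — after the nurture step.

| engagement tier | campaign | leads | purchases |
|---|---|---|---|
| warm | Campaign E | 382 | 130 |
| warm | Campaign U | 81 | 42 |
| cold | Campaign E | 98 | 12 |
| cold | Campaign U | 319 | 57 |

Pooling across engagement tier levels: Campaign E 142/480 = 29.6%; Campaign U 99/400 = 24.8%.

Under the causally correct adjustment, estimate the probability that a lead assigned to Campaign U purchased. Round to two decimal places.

0.25

The distribution of engagement tier is itself part of what the campaign does — it is an intermediate outcome. Holding it fixed would remove that part of the effect; the total effect is the pooled difference.
So P(outcome | do(Campaign U)) is just the pooled rate for Campaign U: 99/400 = 0.247.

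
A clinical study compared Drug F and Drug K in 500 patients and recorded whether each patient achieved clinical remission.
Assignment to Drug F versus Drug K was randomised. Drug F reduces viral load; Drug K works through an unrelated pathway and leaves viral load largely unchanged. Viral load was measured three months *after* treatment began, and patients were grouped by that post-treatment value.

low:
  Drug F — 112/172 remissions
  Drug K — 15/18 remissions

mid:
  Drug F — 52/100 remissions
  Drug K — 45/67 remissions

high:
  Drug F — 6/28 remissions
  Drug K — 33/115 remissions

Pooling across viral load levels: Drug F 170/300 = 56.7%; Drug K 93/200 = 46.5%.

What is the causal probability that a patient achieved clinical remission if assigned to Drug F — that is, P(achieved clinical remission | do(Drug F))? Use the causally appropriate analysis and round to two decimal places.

Viral load is recorded after the drug and is itself shifted by it — it sits on the causal path from drug to outcome. Conditioning on a mediator would strip out part of the effect we want; the pooled comparison gives the total causal effect.
So P(outcome | do(Drug F)) is just the pooled rate for Drug F: 170/300 = 0.567.

0.57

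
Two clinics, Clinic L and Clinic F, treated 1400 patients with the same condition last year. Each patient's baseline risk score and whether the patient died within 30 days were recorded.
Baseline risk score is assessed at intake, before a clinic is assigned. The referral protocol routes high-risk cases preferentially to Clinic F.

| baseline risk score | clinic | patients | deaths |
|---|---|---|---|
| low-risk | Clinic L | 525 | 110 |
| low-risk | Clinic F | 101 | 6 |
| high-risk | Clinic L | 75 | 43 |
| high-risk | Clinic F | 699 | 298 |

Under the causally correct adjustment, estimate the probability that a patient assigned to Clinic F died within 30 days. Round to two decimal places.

Clinic F is lower inside every baseline risk score stratum but Clinic L is lower in aggregate. Whether to stratify depends on how baseline risk score relates to the clinic.
Baseline risk score satisfies the back-door criterion: it is not a descendant of the clinic, and it blocks the spurious path from clinic to outcome. Adjusting for it (i.e., using the within-baseline risk score rates) gives the causal effect.
Standardising Clinic F to the population baseline risk score mix: 0.447·6/101 + 0.553·298/699 = 0.262.

0.26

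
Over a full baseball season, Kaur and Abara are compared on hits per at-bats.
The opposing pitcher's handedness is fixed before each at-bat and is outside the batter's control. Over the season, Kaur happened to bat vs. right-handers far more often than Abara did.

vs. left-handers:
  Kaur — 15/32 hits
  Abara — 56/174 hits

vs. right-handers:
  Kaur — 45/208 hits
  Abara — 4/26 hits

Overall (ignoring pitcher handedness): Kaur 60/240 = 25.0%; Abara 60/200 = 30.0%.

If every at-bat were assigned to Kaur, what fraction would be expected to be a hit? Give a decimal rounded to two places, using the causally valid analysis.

Pitcher handedness is set before the player has any effect — it is not caused by the player — and it independently drives the outcome. That makes it a confounder, so the causal comparison is within pitcher handedness levels.
Standardising Kaur to the population pitcher handedness mix: 0.468·15/32 + 0.532·45/208 = 0.335.

0.33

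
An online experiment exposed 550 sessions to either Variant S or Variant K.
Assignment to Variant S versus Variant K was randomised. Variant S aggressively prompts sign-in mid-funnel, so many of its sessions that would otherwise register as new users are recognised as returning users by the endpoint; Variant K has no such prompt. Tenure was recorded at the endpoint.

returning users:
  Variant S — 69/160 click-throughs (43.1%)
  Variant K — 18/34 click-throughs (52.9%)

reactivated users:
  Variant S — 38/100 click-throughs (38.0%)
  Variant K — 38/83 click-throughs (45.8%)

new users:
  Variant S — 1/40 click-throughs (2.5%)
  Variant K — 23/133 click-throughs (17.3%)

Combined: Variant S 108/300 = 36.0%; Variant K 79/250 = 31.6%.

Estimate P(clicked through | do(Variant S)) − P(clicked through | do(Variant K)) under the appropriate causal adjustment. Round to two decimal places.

Stratifying would compare variants among sessions the variants themselves sorted into user tenure groups — a form of selection on an intermediate. The unconditioned pooled rates give the total causal effect.
The causal difference is the pooled difference: 0.360 − 0.316 = +0.044.

+0.04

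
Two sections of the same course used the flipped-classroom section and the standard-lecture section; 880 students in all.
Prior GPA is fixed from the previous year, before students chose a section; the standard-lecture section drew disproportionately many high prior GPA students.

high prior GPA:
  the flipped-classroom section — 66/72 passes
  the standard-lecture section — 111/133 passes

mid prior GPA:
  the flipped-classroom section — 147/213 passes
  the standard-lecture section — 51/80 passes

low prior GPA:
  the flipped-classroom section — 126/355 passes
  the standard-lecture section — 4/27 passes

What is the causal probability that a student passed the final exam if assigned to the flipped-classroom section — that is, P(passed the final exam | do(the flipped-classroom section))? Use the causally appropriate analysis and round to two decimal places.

Within every prior GPA band level the flipped-classroom section has the higher rate, yet pooled the standard-lecture section does — Simpson's reversal.
Nothing the teaching method does changes prior GPA band; the imbalance is an allocation artefact. With prior GPA band also predicting the outcome, the pooled figure is confounded, and the within-stratum comparison is the causal one.
Standardising the flipped-classroom section to the population prior GPA band mix: 0.233·66/72 + 0.333·147/213 + 0.434·126/355 = 0.597.

0.60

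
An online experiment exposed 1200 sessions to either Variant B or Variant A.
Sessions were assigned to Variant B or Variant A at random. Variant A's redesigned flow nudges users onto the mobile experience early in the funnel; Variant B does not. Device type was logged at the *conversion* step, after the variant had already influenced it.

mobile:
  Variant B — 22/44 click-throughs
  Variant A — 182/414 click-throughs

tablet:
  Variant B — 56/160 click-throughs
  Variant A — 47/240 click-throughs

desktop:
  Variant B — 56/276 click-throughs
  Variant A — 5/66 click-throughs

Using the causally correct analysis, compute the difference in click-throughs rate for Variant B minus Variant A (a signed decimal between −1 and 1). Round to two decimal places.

Because the variant influences device type, device type is a post-treatment mediator, not a confounder. Stratifying on it would bias the estimate; the causal effect is the crude pooled difference.
The causal difference is the pooled difference: 0.279 − 0.325 = -0.046.

-0.05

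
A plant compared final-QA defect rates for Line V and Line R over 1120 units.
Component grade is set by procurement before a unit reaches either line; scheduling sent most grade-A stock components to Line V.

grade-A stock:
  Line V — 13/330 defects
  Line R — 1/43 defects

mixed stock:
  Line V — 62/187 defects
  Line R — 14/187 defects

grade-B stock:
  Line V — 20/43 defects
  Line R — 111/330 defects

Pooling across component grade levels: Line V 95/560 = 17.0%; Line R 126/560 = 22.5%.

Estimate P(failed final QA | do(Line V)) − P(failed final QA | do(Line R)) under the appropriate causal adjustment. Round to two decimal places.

+0.13

The component grade-specific comparison favours Line R throughout, but the pooled figures favour Line V. The question is whether to condition on component grade.
Nothing the line does changes component grade; the imbalance is an allocation artefact. With component grade also predicting the outcome, the pooled figure is confounded, and the within-stratum comparison is the causal one.
Adjusting over the population distribution of component grade: 0.333·(0.039−0.023) + 0.334·(0.332−0.075) + 0.333·(0.465−0.336) = +0.134.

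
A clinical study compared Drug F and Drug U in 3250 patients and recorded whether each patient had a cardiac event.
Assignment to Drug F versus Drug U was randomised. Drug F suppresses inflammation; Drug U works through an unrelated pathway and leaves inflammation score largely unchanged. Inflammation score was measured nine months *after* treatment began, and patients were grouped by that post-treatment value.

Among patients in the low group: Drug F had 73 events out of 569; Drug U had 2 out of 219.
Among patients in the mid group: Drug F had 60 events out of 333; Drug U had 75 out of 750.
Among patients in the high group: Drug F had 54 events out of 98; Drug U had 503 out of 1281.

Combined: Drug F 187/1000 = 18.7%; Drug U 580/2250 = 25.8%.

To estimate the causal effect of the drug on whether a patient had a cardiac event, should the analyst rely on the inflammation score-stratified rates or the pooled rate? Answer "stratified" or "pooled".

Drug U is lower inside every inflammation score stratum but Drug F is lower in aggregate. Whether to stratify depends on how inflammation score relates to the drug.
Because the drug influences inflammation score, inflammation score is a post-treatment mediator, not a confounder. Stratifying on it would bias the estimate; the causal effect is the crude pooled difference.
Pooled: Drug F 18.7% vs Drug U 25.8%; Drug F is lower overall.

pooled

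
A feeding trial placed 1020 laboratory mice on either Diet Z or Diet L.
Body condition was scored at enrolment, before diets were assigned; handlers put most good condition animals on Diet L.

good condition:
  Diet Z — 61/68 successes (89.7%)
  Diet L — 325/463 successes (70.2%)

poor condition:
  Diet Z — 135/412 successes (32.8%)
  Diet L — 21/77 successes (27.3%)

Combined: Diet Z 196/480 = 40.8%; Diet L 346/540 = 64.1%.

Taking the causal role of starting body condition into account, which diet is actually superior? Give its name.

Starting body condition differs across diets for reasons unrelated to any effect of the diet itself, and it separately predicts the outcome — a classic confounder. We must compare within starting body condition levels.
Within each level — good condition: 89.7% vs 70.2%; poor condition: 32.8% vs 27.3% — Diet Z is higher every time.

Diet Z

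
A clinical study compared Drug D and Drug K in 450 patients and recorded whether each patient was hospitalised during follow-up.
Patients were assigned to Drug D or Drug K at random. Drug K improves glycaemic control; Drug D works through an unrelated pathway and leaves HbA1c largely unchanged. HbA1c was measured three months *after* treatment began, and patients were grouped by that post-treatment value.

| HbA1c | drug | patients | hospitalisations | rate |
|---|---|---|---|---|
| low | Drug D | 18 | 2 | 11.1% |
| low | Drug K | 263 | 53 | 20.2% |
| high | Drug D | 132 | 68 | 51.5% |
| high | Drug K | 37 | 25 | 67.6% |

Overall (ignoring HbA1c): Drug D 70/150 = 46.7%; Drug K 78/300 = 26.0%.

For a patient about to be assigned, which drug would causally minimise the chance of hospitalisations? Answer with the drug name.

HbA1c lies on the pathway drug → HbA1c → outcome, so adjusting for it blocks the indirect effect. For the total causal effect of drug, use the unadjusted pooled rates.
Pooled: Drug D 46.7% vs Drug K 26.0%; Drug K is lower overall.

Drug K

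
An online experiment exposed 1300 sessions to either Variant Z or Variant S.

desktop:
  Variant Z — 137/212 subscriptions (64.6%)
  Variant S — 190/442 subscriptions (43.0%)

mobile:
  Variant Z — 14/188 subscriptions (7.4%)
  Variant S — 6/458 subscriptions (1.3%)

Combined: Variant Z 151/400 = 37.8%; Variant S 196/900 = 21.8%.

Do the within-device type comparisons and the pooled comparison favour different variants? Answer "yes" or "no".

Within each device type level (desktop 64.6% vs 43.0%; mobile 7.4% vs 1.3%), Variant Z has the higher rate every time. Pooled: 37.8% vs 21.8% — Variant Z has the higher rate overall. They agree.

no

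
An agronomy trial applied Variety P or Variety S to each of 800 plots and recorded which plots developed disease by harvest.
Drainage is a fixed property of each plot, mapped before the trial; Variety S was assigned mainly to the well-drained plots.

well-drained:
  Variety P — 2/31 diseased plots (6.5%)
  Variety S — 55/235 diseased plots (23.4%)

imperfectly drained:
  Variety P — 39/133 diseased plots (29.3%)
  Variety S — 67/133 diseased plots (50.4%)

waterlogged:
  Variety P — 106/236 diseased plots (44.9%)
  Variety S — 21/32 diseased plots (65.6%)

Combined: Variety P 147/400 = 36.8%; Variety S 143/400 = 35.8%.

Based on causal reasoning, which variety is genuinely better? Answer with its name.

Variety P

The stratified and pooled comparisons disagree (Variety P wins within each field drainage; Variety S wins overall), so the answer turns on the causal role of field drainage.
Field drainage is set before the variety has any effect — it is not caused by the variety — and it independently drives the outcome. That makes it a confounder, so the causal comparison is within field drainage levels.
Within each level — well-drained: 6.5% vs 23.4%; imperfectly drained: 29.3% vs 50.4%; waterlogged: 44.9% vs 65.6% — Variety P is lower every time.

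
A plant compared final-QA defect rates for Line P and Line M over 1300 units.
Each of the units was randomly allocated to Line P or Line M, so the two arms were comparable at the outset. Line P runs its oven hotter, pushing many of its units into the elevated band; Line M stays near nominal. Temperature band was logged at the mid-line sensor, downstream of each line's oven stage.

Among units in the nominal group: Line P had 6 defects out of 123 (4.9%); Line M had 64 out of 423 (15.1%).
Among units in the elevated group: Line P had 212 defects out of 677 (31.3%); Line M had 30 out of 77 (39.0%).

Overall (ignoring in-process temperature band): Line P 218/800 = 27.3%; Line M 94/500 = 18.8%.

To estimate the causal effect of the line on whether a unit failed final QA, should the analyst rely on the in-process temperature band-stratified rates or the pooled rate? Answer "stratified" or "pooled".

Within every in-process temperature band level Line P has the lower rate, yet pooled Line M does — Simpson's reversal.
In-process temperature band here is a post-treatment variable shaped by the line; conditioning on it would introduce bias rather than remove it. The overall comparison is the causal one.
Pooled: Line P 27.3% vs Line M 18.8%; Line M is lower overall.

pooled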